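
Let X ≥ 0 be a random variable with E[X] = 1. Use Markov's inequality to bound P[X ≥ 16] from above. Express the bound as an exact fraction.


μ = E[X] = 1, a = 16.
Markov: P[X ≥ 16] ≤ μ/a = (1)/16 = 1/16.
Numerically: ≈ 0.062500.
(Since a = 16 > μ = 1.000000, the bound 1/16 is < 1 and informative.)

P[X ≥ 16] ≤ 1/16 ≈ 0.062500.


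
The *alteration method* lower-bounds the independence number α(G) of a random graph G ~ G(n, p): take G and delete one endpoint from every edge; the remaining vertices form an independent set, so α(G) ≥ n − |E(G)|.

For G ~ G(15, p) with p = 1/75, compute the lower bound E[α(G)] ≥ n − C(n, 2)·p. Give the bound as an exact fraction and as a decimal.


E[|E(G)|] = C(15, 2)·p = 105 · (1/75) = 7/5.
E[α(G)] ≥ n − E[|E(G)|] = 15 − 7/5 = 68/5.
Numerically: ≈ 13.600000.
(This is only a lower bound; the true E[α(G)] may be larger.)

E[α(G)] ≥ 68/5 ≈ 13.600000.


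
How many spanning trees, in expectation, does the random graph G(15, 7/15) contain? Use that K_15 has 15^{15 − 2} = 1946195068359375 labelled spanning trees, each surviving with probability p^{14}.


K_15 has 15^{15 − 2} = 1946195068359375 labelled spanning trees.
For each such spanning tree H, let X_H = 1 if all 14 edges of H are present in G. Then P[X_H = 1] = p^{14} = (7/15)^{14} = 678223072849/29192926025390625.
By linearity: E[X] = Σ_H E[X_H] = 1946195068359375 · p^{14} = 1946195068359375 · 678223072849/29192926025390625 = 678223072849/15.
Numerically: E[X] ≈ 4.5215e+10.

E[X] = 1946195068359375 · (7/15)^{14} = 678223072849/15 ≈ 4.5215e+10.


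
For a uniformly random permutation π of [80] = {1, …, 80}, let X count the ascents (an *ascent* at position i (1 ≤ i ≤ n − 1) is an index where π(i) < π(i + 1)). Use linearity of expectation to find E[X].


Write X = Σ X_I over i = 1, …, 79, with X_I the indicator of one ascent.
There are 79 indicators.
For each fixed i, the pair (π(i), π(i+1)) is a uniformly random ordered pair of distinct values from {1, …, 80}; by symmetry P[π(i) < π(i+1)] = 1/2.
By linearity: E[X] = 79 · (1/2) = (80 − 1) · (1/2) = 79/2 ≈ 39.500000.

E[X] = 79/2 = 39.500000.


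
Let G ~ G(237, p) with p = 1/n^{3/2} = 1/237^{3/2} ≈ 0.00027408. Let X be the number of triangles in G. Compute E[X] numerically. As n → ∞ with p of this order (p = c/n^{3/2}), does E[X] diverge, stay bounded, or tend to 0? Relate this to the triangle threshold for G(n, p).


Number of potential triangles: C(237, 3) = 2190670.
Each occurs with probability p³ ≈ (0.00027408)³ ≈ 2.05888668e-11.
By linearity: E[X] = C(237, 3)·p³ ≈ 2190670 · 2.05888668e-11 ≈ 0.000045.
Since α = 3/2 > 1, p = c/n^{3/2} = o(1/n) is below the triangle threshold p ~ 1/n. Asymptotically E[X] ~ (c³/6)·n^{3(1−α)} = (1³/6)·n^{-1.5} → 0, so by Markov's inequality G has no triangles w.h.p.

E[X] ≈ 0.000045; in regime p = Θ(1/n^{3/2}) E[X] tends to 0 (below the triangle threshold p ~ 1/n).


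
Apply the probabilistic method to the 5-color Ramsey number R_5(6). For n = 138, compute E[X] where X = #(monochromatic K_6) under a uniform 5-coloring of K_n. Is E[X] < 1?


E[X] = C(138, 6) · 5^{1 − 15} = 8592039666 · 5^{−14} = 8592039666/6103515625.
As a reduced fraction: E[X] = 8592039666/6103515625 ≈ 1.408.
Is E[X] < 1? NO.
Since E[X] ≥ 1, the first-moment bound is inconclusive at n = 138; it does NOT by itself certify R_5(6) > 138.

E[X] = 8592039666/6103515625 ≈ 1.408; E[X] ≥ 1; first-moment method inconclusive here.


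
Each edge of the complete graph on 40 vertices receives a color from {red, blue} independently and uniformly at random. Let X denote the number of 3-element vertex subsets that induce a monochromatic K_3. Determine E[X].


Let X = Σ_S X_S over the C(40, 3) = 9880 subsets S of size 3, where X_S = 1 if the K_3 on S is monochromatic.
For a fixed S, the K_3 on S has C(3, 2) = 3 edges. P[all 3 edges red] = (1/2)^3, and likewise for blue, so P[monochromatic] = 2·(1/2)^3 = 2^{1 − 3} = 1/4.
By linearity: E[X] = C(40, 3) · 2^{1 − 3} = 9880 · 1/4 = 2470.
Numerically: E[X] ≈ 2470.000000.

E[X] = C(40,3)·2^(1−C(3,2)) = 2470 ≈ 2470.000000.


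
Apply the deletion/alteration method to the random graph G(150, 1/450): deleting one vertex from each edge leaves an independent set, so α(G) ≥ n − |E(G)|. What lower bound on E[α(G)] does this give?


E[|E(G)|] = C(150, 2)·p = 11175 · (1/450) = 149/6.
E[α(G)] ≥ n − E[|E(G)|] = 150 − 149/6 = 751/6.
Numerically: ≈ 125.166667.
(This is only a lower bound; the true E[α(G)] may be larger.)

E[α(G)] ≥ 751/6 ≈ 125.166667.


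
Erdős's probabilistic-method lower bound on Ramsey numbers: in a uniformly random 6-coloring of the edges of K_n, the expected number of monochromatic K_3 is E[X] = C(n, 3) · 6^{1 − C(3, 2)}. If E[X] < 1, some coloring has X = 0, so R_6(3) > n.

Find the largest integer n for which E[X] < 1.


We need C(n, 3) · 6^{1 − 3} < 1, i.e. C(n, 3) < 6^{3 − 1} = 36.
Check values of n near the boundary:
  n = 5: C(5, 3) = 10; 10 < 36? YES
  n = 6: C(6, 3) = 20; 20 < 36? YES
  n = 7: C(7, 3) = 35; 35 < 36? YES
  n = 8: C(8, 3) = 56; 56 < 36? NO
The largest n with C(n, 3) < 36 is n = 7 (where E[X] = 35/36 ≈ 0.972222). Hence R_6(3) > 7, i.e. R_6(3) ≥ 8.

Largest n = 7; hence R_6(3) > 7.


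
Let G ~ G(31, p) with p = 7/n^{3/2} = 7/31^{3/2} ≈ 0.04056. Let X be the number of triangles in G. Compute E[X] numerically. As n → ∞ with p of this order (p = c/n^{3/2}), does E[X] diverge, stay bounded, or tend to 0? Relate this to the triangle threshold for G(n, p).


Number of potential triangles: C(31, 3) = 4495.
Each occurs with probability p³ ≈ (0.04056)³ ≈ 6.670625e-05.
By linearity: E[X] = C(31, 3)·p³ ≈ 4495 · 6.670625e-05 ≈ 0.2998.
Since α = 3/2 > 1, p = c/n^{3/2} = o(1/n) is below the triangle threshold p ~ 1/n. Asymptotically E[X] ~ (c³/6)·n^{3(1−α)} = (7³/6)·n^{-1.5} → 0, so by Markov's inequality G has no triangles w.h.p.

E[X] ≈ 0.2998; in regime p = Θ(1/n^{3/2}) E[X] tends to 0 (below the triangle threshold p ~ 1/n).


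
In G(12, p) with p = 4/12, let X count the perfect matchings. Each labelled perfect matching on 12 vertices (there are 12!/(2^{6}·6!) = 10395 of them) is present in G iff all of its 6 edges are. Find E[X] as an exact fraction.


K_12 has 12!/(2^{6}·6!) = 10395 labelled perfect matchings.
For each such perfect matching H, let X_H = 1 if all 6 edges of H are present in G. Then P[X_H = 1] = p^{6} = (1/3)^{6} = 1/729.
By linearity: E[X] = Σ_H E[X_H] = 10395 · p^{6} = 10395 · 1/729 = 385/27.
Numerically: E[X] ≈ 14.2593.

E[X] = 10395 · (1/3)^{6} = 385/27 ≈ 14.2593.


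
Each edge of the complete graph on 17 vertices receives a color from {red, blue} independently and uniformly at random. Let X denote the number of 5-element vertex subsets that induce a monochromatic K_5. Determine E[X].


Let X = Σ_S X_S over the C(17, 5) = 6188 subsets S of size 5, where X_S = 1 if the K_5 on S is monochromatic.
For a fixed S, the K_5 on S has C(5, 2) = 10 edges. P[all 10 edges red] = (1/2)^10, and likewise for blue, so P[monochromatic] = 2·(1/2)^10 = 2^{1 − 10} = 1/512.
Summing: E[X] = C(17, 5) · 2^{1 − 10} = 6188 · 1/512 = 1547/128.
Numerically: E[X] ≈ 12.0859.

E[X] = C(17,5)·2^(1−C(5,2)) = 1547/128 ≈ 12.0859.


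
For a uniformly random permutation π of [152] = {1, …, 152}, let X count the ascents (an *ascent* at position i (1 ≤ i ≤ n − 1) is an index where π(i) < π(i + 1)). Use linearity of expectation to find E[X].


Write X = Σ X_I over i = 1, …, 151, with X_I the indicator of one ascent.
There are 151 indicators.
For each fixed i, the pair (π(i), π(i+1)) is a uniformly random ordered pair of distinct values from {1, …, 152}; by symmetry P[π(i) < π(i+1)] = 1/2.
By linearity: E[X] = 151 · (1/2) = (152 − 1) · (1/2) = 151/2 ≈ 75.500.

E[X] = 151/2 = 75.500.


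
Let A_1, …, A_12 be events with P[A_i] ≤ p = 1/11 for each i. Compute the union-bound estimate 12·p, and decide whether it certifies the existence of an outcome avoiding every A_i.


Union bound: P[∪_{i=1}^{12} A_i] ≤ Σ_i P[A_i] ≤ 12·p = 12·(1/11) = 12/11.
Numerically: 12/11 ≈ 1.090909.
Is 12/11 < 1? NO.
Since the bound 12/11 is ≥ 1, the union bound is uninformative here; it does NOT by itself certify existence.

12·p = 12/11 ≈ 1.090909; existence NOT certified by the union bound.


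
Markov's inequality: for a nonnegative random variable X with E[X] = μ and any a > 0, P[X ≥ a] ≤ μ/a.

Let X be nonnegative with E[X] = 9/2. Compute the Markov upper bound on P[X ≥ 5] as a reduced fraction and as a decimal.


μ = E[X] = 9/2, a = 5.
Markov: P[X ≥ 5] ≤ μ/a = (9/2)/5 = 9/10.
Numerically: ≈ 0.900.
(Since a = 5 > μ = 4.500, the bound 9/10 is < 1 and informative.)

P[X ≥ 5] ≤ 9/10 ≈ 0.900.


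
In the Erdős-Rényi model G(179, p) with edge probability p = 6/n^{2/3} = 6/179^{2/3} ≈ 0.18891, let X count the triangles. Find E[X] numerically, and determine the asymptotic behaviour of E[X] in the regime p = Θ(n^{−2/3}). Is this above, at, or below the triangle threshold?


Number of potential triangles: C(179, 3) = 939929.
Each occurs with probability p³ ≈ (0.18891)³ ≈ 6.7413626e-03.
By linearity: E[X] = C(179, 3)·p³ ≈ 939929 · 6.7413626e-03 ≈ 6336.40223.
Since α = 2/3 < 1, p = c/n^{2/3} ≫ 1/n is above the triangle threshold p ~ 1/n. Asymptotically E[X] ~ (c³/6)·n^{3(1−α)} = (6³/6)·n^{1} → ∞; triangles are abundant w.h.p.

E[X] ≈ 6336.40223; in regime p = Θ(1/n^{2/3}) E[X] diverges (above the triangle threshold p ~ 1/n).


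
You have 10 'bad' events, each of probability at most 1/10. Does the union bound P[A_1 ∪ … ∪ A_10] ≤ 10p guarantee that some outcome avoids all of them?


Union bound: P[∪_{i=1}^{10} A_i] ≤ Σ_i P[A_i] ≤ 10·p = 10·(1/10) = 1.
Numerically: 1 ≈ 1.00000.
Is 1 < 1? NO.
Since the bound 1 is ≥ 1, the union bound is uninformative here; it does NOT by itself certify existence.

10·p = 1 ≈ 1.00000; existence NOT certified by the union bound.


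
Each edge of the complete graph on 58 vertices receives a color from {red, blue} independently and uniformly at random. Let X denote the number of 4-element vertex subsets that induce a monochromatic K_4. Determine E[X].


Let X = Σ_S X_S over the C(58, 4) = 424270 subsets S of size 4, where X_S = 1 if the K_4 on S is monochromatic.
For a fixed S, the K_4 on S has C(4, 2) = 6 edges. P[all 6 edges red] = (1/2)^6, and likewise for blue, so P[monochromatic] = 2·(1/2)^6 = 2^{1 − 6} = 1/32.
By linearity of expectation: E[X] = C(58, 4) · 2^{1 − 6} = 424270 · 1/32 = 212135/16.
Numerically: E[X] ≈ 13258.438.

E[X] = C(58,4)·2^(1−C(4,2)) = 212135/16 ≈ 13258.438.


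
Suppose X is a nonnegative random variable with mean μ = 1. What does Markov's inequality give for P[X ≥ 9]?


μ = E[X] = 1, a = 9.
Markov: P[X ≥ 9] ≤ μ/a = (1)/9 = 1/9.
Numerically: ≈ 0.11111.
(Since a = 9 > μ = 1.00000, the bound 1/9 is < 1 and informative.)

P[X ≥ 9] ≤ 1/9 ≈ 0.11111.


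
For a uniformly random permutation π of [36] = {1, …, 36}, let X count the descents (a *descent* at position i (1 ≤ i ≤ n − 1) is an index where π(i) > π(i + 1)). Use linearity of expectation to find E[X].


Write X = Σ X_I over i = 1, …, 35, with X_I the indicator of one descent.
There are 35 indicators.
For each fixed i, the pair (π(i), π(i+1)) is a uniformly random ordered pair of distinct values from {1, …, 36}; by symmetry P[π(i) > π(i+1)] = 1/2.
By linearity: E[X] = 35 · (1/2) = (36 − 1) · (1/2) = 35/2 ≈ 17.500.

E[X] = 35/2 = 17.500.


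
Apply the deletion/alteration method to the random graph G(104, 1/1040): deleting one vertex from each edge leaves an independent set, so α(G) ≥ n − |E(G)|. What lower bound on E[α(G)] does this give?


E[|E(G)|] = C(104, 2)·p = 5356 · (1/1040) = 103/20.
E[α(G)] ≥ n − E[|E(G)|] = 104 − 103/20 = 1977/20.
Numerically: ≈ 98.850.
(This is only a lower bound; the true E[α(G)] may be larger.)

E[α(G)] ≥ 1977/20 ≈ 98.850.


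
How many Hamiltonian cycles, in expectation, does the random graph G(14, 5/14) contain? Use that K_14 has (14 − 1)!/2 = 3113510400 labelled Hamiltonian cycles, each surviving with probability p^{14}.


K_14 has (14 − 1)!/2 = 3113510400 labelled Hamiltonian cycles.
For each such Hamiltonian cycle H, let X_H = 1 if all 14 edges of H are present in G. Then P[X_H = 1] = p^{14} = (5/14)^{14} = 6103515625/11112006825558016.
By linearity: E[X] = Σ_H E[X_H] = 3113510400 · p^{14} = 3113510400 · 6103515625/11112006825558016 = 5302276611328125/3100448333024.
Numerically: E[X] ≈ 1.71e+03.

E[X] = 3113510400 · (5/14)^{14} = 5302276611328125/3100448333024 ≈ 1.71e+03.


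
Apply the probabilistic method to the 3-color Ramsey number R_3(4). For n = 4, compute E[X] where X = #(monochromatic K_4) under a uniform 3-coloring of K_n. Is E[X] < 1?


E[X] = C(4, 4) · 3^{1 − 6} = 1 · 3^{−5} = 1/243.
As a reduced fraction: E[X] = 1/243 ≈ 0.00412.
Is E[X] < 1? YES.
Since E[X] < 1, there exists a 3-coloring of K_{4} with no monochromatic K_4; hence R_3(4) > 4.

E[X] = 1/243 ≈ 0.00412; E[X] < 1, so R_3(4) > 4.


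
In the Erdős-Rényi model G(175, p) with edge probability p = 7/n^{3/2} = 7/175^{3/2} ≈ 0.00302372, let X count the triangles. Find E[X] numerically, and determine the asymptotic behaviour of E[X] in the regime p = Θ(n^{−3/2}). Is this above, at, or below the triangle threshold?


Number of potential triangles: C(175, 3) = 877975.
Each occurs with probability p³ ≈ (0.00302372)³ ≈ 2.76454015e-08.
By linearity: E[X] = C(175, 3)·p³ ≈ 877975 · 2.76454015e-08 ≈ 0.024272.
Since α = 3/2 > 1, p = c/n^{3/2} = o(1/n) is below the triangle threshold p ~ 1/n. Asymptotically E[X] ~ (c³/6)·n^{3(1−α)} = (7³/6)·n^{-1.5} → 0, so by Markov's inequality G has no triangles w.h.p.

E[X] ≈ 0.024272; in regime p = Θ(1/n^{3/2}) E[X] tends to 0 (below the triangle threshold p ~ 1/n).


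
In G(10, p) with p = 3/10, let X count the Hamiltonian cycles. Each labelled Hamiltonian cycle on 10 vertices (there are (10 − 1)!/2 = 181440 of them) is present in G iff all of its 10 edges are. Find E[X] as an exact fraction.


K_10 has (10 − 1)!/2 = 181440 labelled Hamiltonian cycles.
For each such Hamiltonian cycle H, let X_H = 1 if all 10 edges of H are present in G. Then P[X_H = 1] = p^{10} = (3/10)^{10} = 59049/10000000000.
By linearity of expectation: E[X] = Σ_H E[X_H] = 181440 · p^{10} = 181440 · 59049/10000000000 = 33480783/31250000.
Numerically: E[X] ≈ 1.0714.

E[X] = 181440 · (3/10)^{10} = 33480783/31250000 ≈ 1.0714.


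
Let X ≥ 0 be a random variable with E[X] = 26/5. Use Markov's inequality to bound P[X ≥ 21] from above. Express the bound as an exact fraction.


μ = E[X] = 26/5, a = 21.
Markov: P[X ≥ 21] ≤ μ/a = (26/5)/21 = 26/105.
Numerically: ≈ 0.2476.
(Since a = 21 > μ = 5.2000, the bound 26/105 is < 1 and informative.)

P[X ≥ 21] ≤ 26/105 ≈ 0.2476.


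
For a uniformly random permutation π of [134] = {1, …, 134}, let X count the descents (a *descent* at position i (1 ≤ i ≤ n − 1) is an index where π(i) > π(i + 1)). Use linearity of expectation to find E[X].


Write X = Σ X_I over i = 1, …, 133, with X_I the indicator of one descent.
There are 133 indicators.
For each fixed i, the pair (π(i), π(i+1)) is a uniformly random ordered pair of distinct values from {1, …, 134}; by symmetry P[π(i) > π(i+1)] = 1/2.
By linearity: E[X] = 133 · (1/2) = (134 − 1) · (1/2) = 133/2 ≈ 66.500000.

E[X] = 133/2 = 66.500000.


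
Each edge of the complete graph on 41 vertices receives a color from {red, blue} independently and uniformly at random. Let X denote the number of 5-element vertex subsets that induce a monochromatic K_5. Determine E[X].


Let X = Σ_S X_S over the C(41, 5) = 749398 subsets S of size 5, where X_S = 1 if the K_5 on S is monochromatic.
For a fixed S, the K_5 on S has C(5, 2) = 10 edges. P[all 10 edges red] = (1/2)^10, and likewise for blue, so P[monochromatic] = 2·(1/2)^10 = 2^{1 − 10} = 1/512.
By linearity of expectation: E[X] = C(41, 5) · 2^{1 − 10} = 749398 · 1/512 = 374699/256.
Numerically: E[X] ≈ 1463.667969.

E[X] = C(41,5)·2^(1−C(5,2)) = 374699/256 ≈ 1463.667969.


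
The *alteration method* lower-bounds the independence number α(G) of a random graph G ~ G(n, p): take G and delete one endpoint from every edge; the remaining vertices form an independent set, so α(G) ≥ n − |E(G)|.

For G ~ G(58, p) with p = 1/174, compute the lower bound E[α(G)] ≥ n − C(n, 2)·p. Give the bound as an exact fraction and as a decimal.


E[|E(G)|] = C(58, 2)·p = 1653 · (1/174) = 19/2.
E[α(G)] ≥ n − E[|E(G)|] = 58 − 19/2 = 97/2.
Numerically: ≈ 48.500.
(This is only a lower bound; the true E[α(G)] may be larger.)

E[α(G)] ≥ 97/2 ≈ 48.500.


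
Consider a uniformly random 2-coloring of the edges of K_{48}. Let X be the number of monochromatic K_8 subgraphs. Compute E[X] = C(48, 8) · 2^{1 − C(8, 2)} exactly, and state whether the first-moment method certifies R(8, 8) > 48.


E[X] = C(48, 8) · 2^{1 − 28} = 377348994 · 2^{−27} = 377348994/134217728.
As a reduced fraction: E[X] = 188674497/67108864 ≈ 2.811469.
Is E[X] < 1? NO.
Since E[X] ≥ 1, the first-moment bound is inconclusive at n = 48; it does NOT by itself certify R(8, 8) > 48.

E[X] = 188674497/67108864 ≈ 2.811469; E[X] ≥ 1; first-moment method inconclusive here.


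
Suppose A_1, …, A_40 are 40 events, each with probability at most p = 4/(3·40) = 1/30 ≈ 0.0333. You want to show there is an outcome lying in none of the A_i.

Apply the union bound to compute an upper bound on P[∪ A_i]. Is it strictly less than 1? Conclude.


Union bound: P[∪_{i=1}^{40} A_i] ≤ Σ_i P[A_i] ≤ 40·p = 40·(1/30) = 4/3.
Numerically: 4/3 ≈ 1.3333.
Is 4/3 < 1? NO.
Since the bound 4/3 is ≥ 1, the union bound is uninformative here; it does NOT by itself certify existence.

40·p = 4/3 ≈ 1.3333; existence NOT certified by the union bound.


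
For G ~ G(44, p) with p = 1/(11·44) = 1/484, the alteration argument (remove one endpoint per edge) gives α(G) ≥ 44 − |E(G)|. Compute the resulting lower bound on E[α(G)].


E[|E(G)|] = C(44, 2)·p = 946 · (1/484) = 43/22.
E[α(G)] ≥ n − E[|E(G)|] = 44 − 43/22 = 925/22.
Numerically: ≈ 42.0455.
(This is only a lower bound; the true E[α(G)] may be larger.)

E[α(G)] ≥ 925/22 ≈ 42.0455.


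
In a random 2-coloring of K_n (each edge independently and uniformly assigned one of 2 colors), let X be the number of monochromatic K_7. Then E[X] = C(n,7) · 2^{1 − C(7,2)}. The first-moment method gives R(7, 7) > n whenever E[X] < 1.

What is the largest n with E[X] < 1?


We need C(n, 7) · 2^{1 − 21} < 1, i.e. C(n, 7) < 2^{21 − 1} = 1048576.
Check values of n near the boundary:
  n = 22: C(22, 7) = 170544; 170544 < 1048576? YES
  n = 23: C(23, 7) = 245157; 245157 < 1048576? YES
  n = 24: C(24, 7) = 346104; 346104 < 1048576? YES
  n = 25: C(25, 7) = 480700; 480700 < 1048576? YES
  n = 26: C(26, 7) = 657800; 657800 < 1048576? YES
  n = 27: C(27, 7) = 888030; 888030 < 1048576? YES
  n = 28: C(28, 7) = 1184040; 1184040 < 1048576? NO
  n = 29: C(29, 7) = 1560780; 1560780 < 1048576? NO
The largest n with C(n, 7) < 1048576 is n = 27 (where E[X] = 444015/524288 ≈ 0.84689). Hence R(7, 7) > 27, i.e. R(7, 7) ≥ 28.

Largest n = 27; hence R(7, 7) > 27.


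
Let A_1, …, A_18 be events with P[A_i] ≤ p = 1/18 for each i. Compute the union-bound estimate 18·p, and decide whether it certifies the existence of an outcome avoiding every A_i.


Union bound: P[∪_{i=1}^{18} A_i] ≤ Σ_i P[A_i] ≤ 18·p = 18·(1/18) = 1.
Numerically: 1 ≈ 1.0000000.
Is 1 < 1? NO.
Since the bound 1 is ≥ 1, the union bound is uninformative here; it does NOT by itself certify existence.

18·p = 1 ≈ 1.0000000; existence NOT certified by the union bound.


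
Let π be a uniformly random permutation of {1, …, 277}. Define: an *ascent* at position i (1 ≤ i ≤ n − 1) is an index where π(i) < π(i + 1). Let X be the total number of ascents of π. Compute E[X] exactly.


Write X = Σ X_I over i = 1, …, 276, with X_I the indicator of one ascent.
There are 276 indicators.
For each fixed i, the pair (π(i), π(i+1)) is a uniformly random ordered pair of distinct values from {1, …, 277}; by symmetry P[π(i) < π(i+1)] = 1/2.
By linearity: E[X] = 276 · (1/2) = (277 − 1) · (1/2) = 138 ≈ 138.00000.

E[X] = 138 = 138.00000.


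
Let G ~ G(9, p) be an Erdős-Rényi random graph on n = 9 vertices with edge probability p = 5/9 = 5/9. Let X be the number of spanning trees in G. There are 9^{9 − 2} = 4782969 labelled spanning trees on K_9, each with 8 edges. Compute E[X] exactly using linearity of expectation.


K_9 has 9^{9 − 2} = 4782969 labelled spanning trees.
For each such spanning tree H, let X_H = 1 if all 8 edges of H are present in G. Then P[X_H = 1] = p^{8} = (5/9)^{8} = 390625/43046721.
By linearity: E[X] = Σ_H E[X_H] = 4782969 · p^{8} = 4782969 · 390625/43046721 = 390625/9.
Numerically: E[X] ≈ 4.34e+04.

E[X] = 4782969 · (5/9)^{8} = 390625/9 ≈ 4.34e+04.


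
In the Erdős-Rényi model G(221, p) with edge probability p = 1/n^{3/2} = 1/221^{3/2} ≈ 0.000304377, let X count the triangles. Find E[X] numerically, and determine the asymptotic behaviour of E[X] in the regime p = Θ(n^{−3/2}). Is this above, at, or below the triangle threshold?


Number of potential triangles: C(221, 3) = 1774630.
Each occurs with probability p³ ≈ (0.000304377)³ ≈ 2.81990689e-11.
By linearity: E[X] = C(221, 3)·p³ ≈ 1774630 · 2.81990689e-11 ≈ 0.000050.
Since α = 3/2 > 1, p = c/n^{3/2} = o(1/n) is below the triangle threshold p ~ 1/n. Asymptotically E[X] ~ (c³/6)·n^{3(1−α)} = (1³/6)·n^{-1.5} → 0, so by Markov's inequality G has no triangles w.h.p.

E[X] ≈ 0.000050; in regime p = Θ(1/n^{3/2}) E[X] tends to 0 (below the triangle threshold p ~ 1/n).


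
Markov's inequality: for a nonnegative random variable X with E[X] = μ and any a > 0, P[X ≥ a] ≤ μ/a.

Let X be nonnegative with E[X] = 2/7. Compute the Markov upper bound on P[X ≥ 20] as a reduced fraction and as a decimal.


μ = E[X] = 2/7, a = 20.
Markov: P[X ≥ 20] ≤ μ/a = (2/7)/20 = 1/70.
Numerically: ≈ 0.01429.
(Since a = 20 > μ = 0.28571, the bound 1/70 is < 1 and informative.)

P[X ≥ 20] ≤ 1/70 ≈ 0.01429.


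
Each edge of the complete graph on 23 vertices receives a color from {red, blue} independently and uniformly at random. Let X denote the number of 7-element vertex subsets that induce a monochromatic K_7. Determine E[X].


Let X = Σ_S X_S over the C(23, 7) = 245157 subsets S of size 7, where X_S = 1 if the K_7 on S is monochromatic.
For a fixed S, the K_7 on S has C(7, 2) = 21 edges. P[all 21 edges red] = (1/2)^21, and likewise for blue, so P[monochromatic] = 2·(1/2)^21 = 2^{1 − 21} = 1/1048576.
Summing: E[X] = C(23, 7) · 2^{1 − 21} = 245157 · 1/1048576 = 245157/1048576.
Numerically: E[X] ≈ 0.233800.

E[X] = C(23,7)·2^(1−C(7,2)) = 245157/1048576 ≈ 0.233800.


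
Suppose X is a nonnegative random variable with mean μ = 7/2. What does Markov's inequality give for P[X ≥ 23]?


μ = E[X] = 7/2, a = 23.
Markov: P[X ≥ 23] ≤ μ/a = (7/2)/23 = 7/46.
Numerically: ≈ 0.152174.
(Since a = 23 > μ = 3.500000, the bound 7/46 is < 1 and informative.)

P[X ≥ 23] ≤ 7/46 ≈ 0.152174.


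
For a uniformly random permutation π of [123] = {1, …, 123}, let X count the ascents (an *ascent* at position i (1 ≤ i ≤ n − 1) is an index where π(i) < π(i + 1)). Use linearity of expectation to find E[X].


Write X = Σ X_I over i = 1, …, 122, with X_I the indicator of one ascent.
There are 122 indicators.
For each fixed i, the pair (π(i), π(i+1)) is a uniformly random ordered pair of distinct values from {1, …, 123}; by symmetry P[π(i) < π(i+1)] = 1/2.
By linearity: E[X] = 122 · (1/2) = (123 − 1) · (1/2) = 61 ≈ 61.0000.

E[X] = 61 = 61.0000.


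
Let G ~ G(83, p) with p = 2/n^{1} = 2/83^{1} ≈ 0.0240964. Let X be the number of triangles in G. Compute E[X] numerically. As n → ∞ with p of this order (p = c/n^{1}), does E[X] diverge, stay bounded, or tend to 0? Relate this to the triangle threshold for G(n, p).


Number of potential triangles: C(83, 3) = 91881.
Each occurs with probability p³ ≈ (0.0240964)³ ≈ 1.39912240e-05.
By linearity: E[X] = C(83, 3)·p³ ≈ 91881 · 1.39912240e-05 ≈ 1.285528.
Here α = 1, so p = 2/n is exactly at the triangle threshold p ~ 1/n. Asymptotically E[X] → c³/6 = 2³/6 = 4/3 ≈ 1.333333, a bounded constant. In this regime the triangle count is asymptotically Poisson(c³/6).

E[X] ≈ 1.285528; in regime p = Θ(1/n^{1}) E[X] stays bounded (at the triangle threshold p ~ 1/n).


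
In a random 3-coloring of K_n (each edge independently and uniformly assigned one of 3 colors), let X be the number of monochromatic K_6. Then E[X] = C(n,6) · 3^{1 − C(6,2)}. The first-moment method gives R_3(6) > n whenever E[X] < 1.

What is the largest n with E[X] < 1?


We need C(n, 6) · 3^{1 − 15} < 1, i.e. C(n, 6) < 3^{15 − 1} = 4782969.
Check values of n near the boundary:
  n = 40: C(40, 6) = 3838380; 3838380 < 4782969? YES
  n = 41: C(41, 6) = 4496388; 4496388 < 4782969? YES
  n = 42: C(42, 6) = 5245786; 5245786 < 4782969? NO
  n = 43: C(43, 6) = 6096454; 6096454 < 4782969? NO
  n = 44: C(44, 6) = 7059052; 7059052 < 4782969? NO
The largest n with C(n, 6) < 4782969 is n = 41 (where E[X] = 1498796/1594323 ≈ 0.9400830). Hence R_3(6) > 41, i.e. R_3(6) ≥ 42.

Largest n = 41; hence R_3(6) > 41.


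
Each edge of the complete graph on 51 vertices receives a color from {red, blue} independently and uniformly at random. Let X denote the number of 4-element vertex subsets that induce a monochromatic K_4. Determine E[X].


Let X = Σ_S X_S over the C(51, 4) = 249900 subsets S of size 4, where X_S = 1 if the K_4 on S is monochromatic.
For a fixed S, the K_4 on S has C(4, 2) = 6 edges. P[all 6 edges red] = (1/2)^6, and likewise for blue, so P[monochromatic] = 2·(1/2)^6 = 2^{1 − 6} = 1/32.
Summing: E[X] = C(51, 4) · 2^{1 − 6} = 249900 · 1/32 = 62475/8.
Numerically: E[X] ≈ 7809.3750.

E[X] = C(51,4)·2^(1−C(4,2)) = 62475/8 ≈ 7809.3750.


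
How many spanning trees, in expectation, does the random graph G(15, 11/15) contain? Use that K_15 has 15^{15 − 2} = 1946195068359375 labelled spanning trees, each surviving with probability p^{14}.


K_15 has 15^{15 − 2} = 1946195068359375 labelled spanning trees.
For each such spanning tree H, let X_H = 1 if all 14 edges of H are present in G. Then P[X_H = 1] = p^{14} = (11/15)^{14} = 379749833583241/29192926025390625.
Summing the indicators: E[X] = Σ_H E[X_H] = 1946195068359375 · p^{14} = 1946195068359375 · 379749833583241/29192926025390625 = 379749833583241/15.
Numerically: E[X] ≈ 2.53e+13.

E[X] = 1946195068359375 · (11/15)^{14} = 379749833583241/15 ≈ 2.53e+13.


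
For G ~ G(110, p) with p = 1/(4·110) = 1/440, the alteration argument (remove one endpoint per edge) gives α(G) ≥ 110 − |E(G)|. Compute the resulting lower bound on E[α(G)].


E[|E(G)|] = C(110, 2)·p = 5995 · (1/440) = 109/8.
E[α(G)] ≥ n − E[|E(G)|] = 110 − 109/8 = 771/8.
Numerically: ≈ 96.3750.
(This is only a lower bound; the true E[α(G)] may be larger.)

E[α(G)] ≥ 771/8 ≈ 96.3750.


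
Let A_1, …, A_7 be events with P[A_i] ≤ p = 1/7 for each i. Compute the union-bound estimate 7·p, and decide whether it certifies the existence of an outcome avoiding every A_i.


Union bound: P[∪_{i=1}^{7} A_i] ≤ Σ_i P[A_i] ≤ 7·p = 7·(1/7) = 1.
Numerically: 1 ≈ 1.0000.
Is 1 < 1? NO.
Since the bound 1 is ≥ 1, the union bound is uninformative here; it does NOT by itself certify existence.

7·p = 1 ≈ 1.0000; existence NOT certified by the union bound.


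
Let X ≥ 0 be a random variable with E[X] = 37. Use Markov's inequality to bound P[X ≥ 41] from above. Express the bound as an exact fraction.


μ = E[X] = 37, a = 41.
Markov: P[X ≥ 41] ≤ μ/a = (37)/41 = 37/41.
Numerically: ≈ 0.902439.
(Since a = 41 > μ = 37.000000, the bound 37/41 is < 1 and informative.)

P[X ≥ 41] ≤ 37/41 ≈ 0.902439.


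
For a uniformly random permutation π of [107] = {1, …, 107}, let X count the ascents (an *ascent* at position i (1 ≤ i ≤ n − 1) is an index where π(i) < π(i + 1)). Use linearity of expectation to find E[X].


Write X = Σ X_I over i = 1, …, 106, with X_I the indicator of one ascent.
There are 106 indicators.
For each fixed i, the pair (π(i), π(i+1)) is a uniformly random ordered pair of distinct values from {1, …, 107}; by symmetry P[π(i) < π(i+1)] = 1/2.
By linearity: E[X] = 106 · (1/2) = (107 − 1) · (1/2) = 53 ≈ 53.0000.

E[X] = 53 = 53.0000.


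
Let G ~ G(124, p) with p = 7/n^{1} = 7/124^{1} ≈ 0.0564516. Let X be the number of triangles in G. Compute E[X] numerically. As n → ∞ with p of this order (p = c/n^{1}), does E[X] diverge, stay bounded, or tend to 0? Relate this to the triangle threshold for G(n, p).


Number of potential triangles: C(124, 3) = 310124.
Each occurs with probability p³ ≈ (0.0564516)³ ≈ 1.79899131e-04.
By linearity: E[X] = C(124, 3)·p³ ≈ 310124 · 1.79899131e-04 ≈ 55.791038.
Here α = 1, so p = 7/n is exactly at the triangle threshold p ~ 1/n. Asymptotically E[X] → c³/6 = 7³/6 = 343/6 ≈ 57.166667, a bounded constant. In this regime the triangle count is asymptotically Poisson(c³/6).

E[X] ≈ 55.791038; in regime p = Θ(1/n^{1}) E[X] stays bounded (at the triangle threshold p ~ 1/n).


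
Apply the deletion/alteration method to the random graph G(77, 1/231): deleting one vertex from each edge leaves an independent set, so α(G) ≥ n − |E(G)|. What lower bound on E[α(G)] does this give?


E[|E(G)|] = C(77, 2)·p = 2926 · (1/231) = 38/3.
E[α(G)] ≥ n − E[|E(G)|] = 77 − 38/3 = 193/3.
Numerically: ≈ 64.333333.
(This is only a lower bound; the true E[α(G)] may be larger.)

E[α(G)] ≥ 193/3 ≈ 64.333333.


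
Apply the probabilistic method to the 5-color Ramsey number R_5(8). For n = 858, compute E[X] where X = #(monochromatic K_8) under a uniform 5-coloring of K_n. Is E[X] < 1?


E[X] = C(858, 8) · 5^{1 − 28} = 7049584530256467771 · 5^{−27} = 7049584530256467771/7450580596923828125.
As a reduced fraction: E[X] = 7049584530256467771/7450580596923828125 ≈ 0.94618.
Is E[X] < 1? YES.
Since E[X] < 1, there exists a 5-coloring of K_{858} with no monochromatic K_8; hence R_5(8) > 858.

E[X] = 7049584530256467771/7450580596923828125 ≈ 0.94618; E[X] < 1, so R_5(8) > 858.


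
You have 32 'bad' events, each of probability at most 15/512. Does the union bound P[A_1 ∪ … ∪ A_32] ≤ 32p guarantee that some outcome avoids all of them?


Union bound: P[∪_{i=1}^{32} A_i] ≤ Σ_i P[A_i] ≤ 32·p = 32·(15/512) = 15/16.
Numerically: 15/16 ≈ 0.9375.
Is 15/16 < 1? YES.
Since P[∪ A_i] ≤ 15/16 < 1, the complement has P[∩ A_i^c] ≥ 1 − 15/16 = 1/16 > 0, so some outcome avoids every A_i.

32·p = 15/16 ≈ 0.9375; existence CERTIFIED by the union bound.


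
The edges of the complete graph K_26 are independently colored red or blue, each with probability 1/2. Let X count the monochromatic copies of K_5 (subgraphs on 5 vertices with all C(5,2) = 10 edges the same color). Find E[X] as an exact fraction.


Let X = Σ_S X_S over the C(26, 5) = 65780 subsets S of size 5, where X_S = 1 if the K_5 on S is monochromatic.
For a fixed S, the K_5 on S has C(5, 2) = 10 edges. P[all 10 edges red] = (1/2)^10, and likewise for blue, so P[monochromatic] = 2·(1/2)^10 = 2^{1 − 10} = 1/512.
By linearity of expectation: E[X] = C(26, 5) · 2^{1 − 10} = 65780 · 1/512 = 16445/128.
Numerically: E[X] ≈ 128.476562.

E[X] = C(26,5)·2^(1−C(5,2)) = 16445/128 ≈ 128.476562.


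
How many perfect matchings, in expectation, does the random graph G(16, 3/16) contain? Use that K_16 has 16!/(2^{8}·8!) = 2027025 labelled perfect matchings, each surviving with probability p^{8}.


K_16 has 16!/(2^{8}·8!) = 2027025 labelled perfect matchings.
For each such perfect matching H, let X_H = 1 if all 8 edges of H are present in G. Then P[X_H = 1] = p^{8} = (3/16)^{8} = 6561/4294967296.
By linearity: E[X] = Σ_H E[X_H] = 2027025 · p^{8} = 2027025 · 6561/4294967296 = 13299311025/4294967296.
Numerically: E[X] ≈ 3.09649.

E[X] = 2027025 · (3/16)^{8} = 13299311025/4294967296 ≈ 3.09649.


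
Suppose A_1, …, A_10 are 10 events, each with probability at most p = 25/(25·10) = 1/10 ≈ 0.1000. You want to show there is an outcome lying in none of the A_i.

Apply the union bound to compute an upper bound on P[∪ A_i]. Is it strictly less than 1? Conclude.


Union bound: P[∪_{i=1}^{10} A_i] ≤ Σ_i P[A_i] ≤ 10·p = 10·(1/10) = 1.
Numerically: 1 ≈ 1.0000.
Is 1 < 1? NO.
Since the bound 1 is ≥ 1, the union bound is uninformative here; it does NOT by itself certify existence.

10·p = 1 ≈ 1.0000; existence NOT certified by the union bound.


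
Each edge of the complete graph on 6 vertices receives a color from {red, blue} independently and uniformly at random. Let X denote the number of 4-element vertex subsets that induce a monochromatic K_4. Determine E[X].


Let X = Σ_S X_S over the C(6, 4) = 15 subsets S of size 4, where X_S = 1 if the K_4 on S is monochromatic.
For a fixed S, the K_4 on S has C(4, 2) = 6 edges. P[all 6 edges red] = (1/2)^6, and likewise for blue, so P[monochromatic] = 2·(1/2)^6 = 2^{1 − 6} = 1/32.
By linearity: E[X] = C(6, 4) · 2^{1 − 6} = 15 · 1/32 = 15/32.
Numerically: E[X] ≈ 0.468750.

E[X] = C(6,4)·2^(1−C(4,2)) = 15/32 ≈ 0.468750.


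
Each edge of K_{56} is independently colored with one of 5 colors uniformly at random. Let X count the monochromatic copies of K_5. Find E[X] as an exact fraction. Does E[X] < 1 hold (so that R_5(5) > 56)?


E[X] = C(56, 5) · 5^{1 − 10} = 3819816 · 5^{−9} = 3819816/1953125.
As a reduced fraction: E[X] = 3819816/1953125 ≈ 1.955746.
Is E[X] < 1? NO.
Since E[X] ≥ 1, the first-moment bound is inconclusive at n = 56; it does NOT by itself certify R_5(5) > 56.

E[X] = 3819816/1953125 ≈ 1.955746; E[X] ≥ 1; first-moment method inconclusive here.


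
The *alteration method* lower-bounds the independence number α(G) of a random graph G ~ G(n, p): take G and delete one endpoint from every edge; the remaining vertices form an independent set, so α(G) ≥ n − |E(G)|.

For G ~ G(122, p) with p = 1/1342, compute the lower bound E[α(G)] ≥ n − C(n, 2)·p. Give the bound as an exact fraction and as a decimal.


E[|E(G)|] = C(122, 2)·p = 7381 · (1/1342) = 11/2.
E[α(G)] ≥ n − E[|E(G)|] = 122 − 11/2 = 233/2.
Numerically: ≈ 116.5000.
(This is only a lower bound; the true E[α(G)] may be larger.)

E[α(G)] ≥ 233/2 ≈ 116.5000.


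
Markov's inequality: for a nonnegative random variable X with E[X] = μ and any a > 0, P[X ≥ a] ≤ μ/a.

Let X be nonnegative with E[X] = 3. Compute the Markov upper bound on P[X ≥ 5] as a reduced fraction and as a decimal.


μ = E[X] = 3, a = 5.
Markov: P[X ≥ 5] ≤ μ/a = (3)/5 = 3/5.
Numerically: ≈ 0.600000.
(Since a = 5 > μ = 3.000000, the bound 3/5 is < 1 and informative.)

P[X ≥ 5] ≤ 3/5 ≈ 0.600000.


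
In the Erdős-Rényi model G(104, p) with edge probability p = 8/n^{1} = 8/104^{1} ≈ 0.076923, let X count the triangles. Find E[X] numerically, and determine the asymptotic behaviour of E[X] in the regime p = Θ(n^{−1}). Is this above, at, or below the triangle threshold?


Number of potential triangles: C(104, 3) = 182104.
Each occurs with probability p³ ≈ (0.076923)³ ≈ 4.5516614e-04.
By linearity: E[X] = C(104, 3)·p³ ≈ 182104 · 4.5516614e-04 ≈ 82.88757.
Here α = 1, so p = 8/n is exactly at the triangle threshold p ~ 1/n. Asymptotically E[X] → c³/6 = 8³/6 = 256/3 ≈ 85.33333, a bounded constant. In this regime the triangle count is asymptotically Poisson(c³/6).

E[X] ≈ 82.88757; in regime p = Θ(1/n^{1}) E[X] stays bounded (at the triangle threshold p ~ 1/n).


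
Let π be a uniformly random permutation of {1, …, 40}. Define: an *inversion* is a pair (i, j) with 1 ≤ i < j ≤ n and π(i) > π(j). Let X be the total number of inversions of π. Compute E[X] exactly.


Write X = Σ X_I over the C(40, 2) = 780 pairs i < j, with X_I the indicator of one inversion.
There are 780 indicators.
For each fixed pair i < j, the values π(i) and π(j) are two distinct elements of {1, …, 40} in uniformly random order; by symmetry P[π(i) > π(j)] = 1/2.
By linearity: E[X] = 780 · (1/2) = C(40, 2) · (1/2) = 780/2 = 390 ≈ 390.00000.

E[X] = 390 = 390.00000.


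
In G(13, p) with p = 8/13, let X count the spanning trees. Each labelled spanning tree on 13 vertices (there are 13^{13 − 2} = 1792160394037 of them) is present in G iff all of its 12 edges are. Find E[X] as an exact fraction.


K_13 has 13^{13 − 2} = 1792160394037 labelled spanning trees.
For each such spanning tree H, let X_H = 1 if all 12 edges of H are present in G. Then P[X_H = 1] = p^{12} = (8/13)^{12} = 68719476736/23298085122481.
Summing the indicators: E[X] = Σ_H E[X_H] = 1792160394037 · p^{12} = 1792160394037 · 68719476736/23298085122481 = 68719476736/13.
Numerically: E[X] ≈ 5.286e+09.

E[X] = 1792160394037 · (8/13)^{12} = 68719476736/13 ≈ 5.286e+09.


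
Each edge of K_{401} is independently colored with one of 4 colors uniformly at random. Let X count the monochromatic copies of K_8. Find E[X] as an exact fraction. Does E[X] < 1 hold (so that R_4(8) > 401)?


E[X] = C(401, 8) · 4^{1 − 28} = 15456772627710150 · 4^{−27} = 15456772627710150/18014398509481984.
As a reduced fraction: E[X] = 7728386313855075/9007199254740992 ≈ 0.85802.
Is E[X] < 1? YES.
Since E[X] < 1, there exists a 4-coloring of K_{401} with no monochromatic K_8; hence R_4(8) > 401.

E[X] = 7728386313855075/9007199254740992 ≈ 0.85802; E[X] < 1, so R_4(8) > 401.


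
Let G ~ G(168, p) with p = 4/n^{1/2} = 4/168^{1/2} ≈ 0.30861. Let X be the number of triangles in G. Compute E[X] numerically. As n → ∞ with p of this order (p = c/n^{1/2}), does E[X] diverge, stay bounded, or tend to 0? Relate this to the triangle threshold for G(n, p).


Number of potential triangles: C(168, 3) = 776216.
Each occurs with probability p³ ≈ (0.30861)³ ≈ 2.9391114e-02.
By linearity: E[X] = C(168, 3)·p³ ≈ 776216 · 2.9391114e-02 ≈ 22813.85316.
Since α = 1/2 < 1, p = c/n^{1/2} ≫ 1/n is above the triangle threshold p ~ 1/n. Asymptotically E[X] ~ (c³/6)·n^{3(1−α)} = (4³/6)·n^{1.5} → ∞; triangles are abundant w.h.p.

E[X] ≈ 22813.85316; in regime p = Θ(1/n^{1/2}) E[X] diverges (above the triangle threshold p ~ 1/n).


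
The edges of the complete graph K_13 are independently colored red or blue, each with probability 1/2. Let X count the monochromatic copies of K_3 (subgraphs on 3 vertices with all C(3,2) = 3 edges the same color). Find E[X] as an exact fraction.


Let X = Σ_S X_S over the C(13, 3) = 286 subsets S of size 3, where X_S = 1 if the K_3 on S is monochromatic.
For a fixed S, the K_3 on S has C(3, 2) = 3 edges. P[all 3 edges red] = (1/2)^3, and likewise for blue, so P[monochromatic] = 2·(1/2)^3 = 2^{1 − 3} = 1/4.
By linearity: E[X] = C(13, 3) · 2^{1 − 3} = 286 · 1/4 = 143/2.
Numerically: E[X] ≈ 71.500.

E[X] = C(13,3)·2^(1−C(3,2)) = 143/2 ≈ 71.500.


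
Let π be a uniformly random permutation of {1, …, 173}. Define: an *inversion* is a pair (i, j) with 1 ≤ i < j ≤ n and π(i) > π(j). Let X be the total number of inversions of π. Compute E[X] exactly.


Write X = Σ X_I over the C(173, 2) = 14878 pairs i < j, with X_I the indicator of one inversion.
There are 14878 indicators.
For each fixed pair i < j, the values π(i) and π(j) are two distinct elements of {1, …, 173} in uniformly random order; by symmetry P[π(i) > π(j)] = 1/2.
By linearity: E[X] = 14878 · (1/2) = C(173, 2) · (1/2) = 14878/2 = 7439 ≈ 7439.000000.

E[X] = 7439 = 7439.000000.
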